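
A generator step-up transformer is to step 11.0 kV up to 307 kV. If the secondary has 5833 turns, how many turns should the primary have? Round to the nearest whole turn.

N_p = 209 turns

N_p/N_s = V_p/V_s, so N_p = 5833 × 11000/307000 = 209.0 ≈ 209 turns.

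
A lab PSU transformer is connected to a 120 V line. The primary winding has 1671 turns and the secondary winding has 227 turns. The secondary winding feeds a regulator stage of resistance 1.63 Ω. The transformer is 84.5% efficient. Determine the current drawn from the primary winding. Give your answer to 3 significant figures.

V_s = 120 × 227/1671 = 16.302 V.
I_s = V_s/R = 16.302/1.63 = 10.001 A.
P_out = V_s I_s = 16.302 × 10.001 = 163.03 W.
P_in = P_out/η = 163.03/0.845 = 192.94 W.
I_p = P_in/V_p = 192.94/120 = 1.61 A.

I_p ≈ 1.61 A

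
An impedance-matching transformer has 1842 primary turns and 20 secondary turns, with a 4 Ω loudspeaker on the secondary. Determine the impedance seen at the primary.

Z_p = (N_p/N_s)² × Z_s = (1842/20)² × 4 = 33900 Ω.

Z_p ≈ 33900 Ω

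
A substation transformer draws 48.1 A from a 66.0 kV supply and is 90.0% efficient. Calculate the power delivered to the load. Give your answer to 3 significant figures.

P_out ≈ 2.86×10^6 W

P_in = V_p I_p = 66000 × 48.1 = 3.1746×10^6 W.
P_out = η P_in = 0.900 × 3.1746×10^6 = 2.86×10^6 W.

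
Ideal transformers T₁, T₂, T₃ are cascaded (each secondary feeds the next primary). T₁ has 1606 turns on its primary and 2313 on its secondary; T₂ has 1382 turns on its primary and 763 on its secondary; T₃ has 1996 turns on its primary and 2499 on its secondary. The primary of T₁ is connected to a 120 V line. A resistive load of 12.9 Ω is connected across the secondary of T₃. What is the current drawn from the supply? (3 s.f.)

After T₁: V = 120.00 × 2313/1606 = 172.83 V.
After T₂: V = 172.83 × 763/1382 = 95.417 V.
After T₃: V = 95.417 × 2499/1996 = 119.46 V.
I_load = 119.46/12.9 = 9.2607 A, so P_out = 119.46 × 9.2607 = 1106.3 W.
All ideal ⇒ P_in = P_out, so I_supply = 1106.3/120 = 9.22 A.

I_supply ≈ 9.22 A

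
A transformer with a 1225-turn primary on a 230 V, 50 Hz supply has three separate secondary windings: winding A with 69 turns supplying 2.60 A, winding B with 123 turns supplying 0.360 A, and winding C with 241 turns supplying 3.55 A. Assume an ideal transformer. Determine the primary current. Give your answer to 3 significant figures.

I_p ≈ 0.881 A

V_A = 230 × 69/1225 = 12.955 V; V_B = 230 × 123/1225 = 23.094 V; V_C = 230 × 241/1225 = 45.249 V.
P_out = V_A I_A + V_B I_B + V_C I_C = 12.955×2.60 + 23.094×0.360 + 45.249×3.55 = 33.683 + 8.3138 + 160.63 = 202.63 W.
Ideal ⇒ P_in = P_out, so I_p = P_out/V_p = 202.63/230 = 0.881 A.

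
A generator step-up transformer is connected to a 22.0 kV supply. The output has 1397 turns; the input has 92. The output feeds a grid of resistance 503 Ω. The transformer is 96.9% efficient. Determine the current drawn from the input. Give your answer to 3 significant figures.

I_in ≈ 10400 A

V_out = 22000 × 1397/92 = 334070 V.
I_out = V_out/R = 334070/503 = 664.15 A.
P_out = V_out I_out = 334070 × 664.15 = 2.2187×10^8 W.
P_in = P_out/η = 2.2187×10^8/0.969 = 2.2897×10^8 W.
I_in = P_in/V_in = 2.2897×10^8/22000 = 10400 A.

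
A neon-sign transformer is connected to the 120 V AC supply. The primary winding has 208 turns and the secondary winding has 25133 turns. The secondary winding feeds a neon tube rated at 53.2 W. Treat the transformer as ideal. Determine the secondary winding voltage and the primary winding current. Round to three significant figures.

V_s ≈ 14500 V, I_p ≈ 0.443 A

V_s = V_p × N_s/N_p = 120 × 25133/208 = 14500 V.
I_s = P/V_s = 53.2/14500 = 0.0036690 A.
I_p = I_s × N_s/N_p = 0.0036690 × 25133/208 = 0.443 A.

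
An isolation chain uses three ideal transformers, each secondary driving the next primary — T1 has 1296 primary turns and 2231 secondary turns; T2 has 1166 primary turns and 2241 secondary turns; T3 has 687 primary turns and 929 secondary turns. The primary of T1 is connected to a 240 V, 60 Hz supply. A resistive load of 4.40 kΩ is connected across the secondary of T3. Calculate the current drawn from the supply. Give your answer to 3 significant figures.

After T1: V = 240.00 × 2231/1296 = 413.15 V.
After T2: V = 413.15 × 2241/1166 = 794.05 V.
After T3: V = 794.05 × 929/687 = 1073.8 V.
I_load = 1073.8/4400 = 0.24404 A, so P_out = 1073.8 × 0.24404 = 262.04 W.
All ideal ⇒ P_in = P_out, so I_supply = 262.04/240 = 1.09 A.

I_supply ≈ 1.09 A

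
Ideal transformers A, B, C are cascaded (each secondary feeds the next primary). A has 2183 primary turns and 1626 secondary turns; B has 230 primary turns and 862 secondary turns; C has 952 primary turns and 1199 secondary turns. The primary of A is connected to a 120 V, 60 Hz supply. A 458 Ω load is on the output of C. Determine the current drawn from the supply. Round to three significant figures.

I_supply ≈ 3.24 A

Secondary of A: V = 120.00 × 1626/2183 = 89.382 V.
Secondary of B: V = 89.382 × 862/230 = 334.99 V.
Secondary of C: V = 334.99 × 1199/952 = 421.90 V.
I_load = 421.90/458 = 0.92118 A, so P_out = 421.90 × 0.92118 = 388.65 W.
All ideal ⇒ P_in = P_out, so I_supply = 388.65/120 = 3.24 A.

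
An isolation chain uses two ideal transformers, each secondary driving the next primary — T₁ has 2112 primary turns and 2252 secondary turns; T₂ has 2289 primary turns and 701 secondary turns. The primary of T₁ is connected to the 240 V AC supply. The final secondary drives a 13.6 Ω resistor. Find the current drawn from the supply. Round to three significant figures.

I_supply ≈ 1.88 A

Secondary of T₁: V = 240.00 × 2252/2112 = 255.91 V.
Secondary of T₂: V = 255.91 × 701/2289 = 78.371 V.
I_load = 78.371/13.6 = 5.7626 A, so P_out = 78.371 × 5.7626 = 451.62 W.
All ideal ⇒ P_in = P_out, so I_supply = 451.62/240 = 1.88 A.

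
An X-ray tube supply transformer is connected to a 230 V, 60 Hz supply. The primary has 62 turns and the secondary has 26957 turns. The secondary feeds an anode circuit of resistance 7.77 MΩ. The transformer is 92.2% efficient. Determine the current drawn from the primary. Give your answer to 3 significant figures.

I_p ≈ 6.07 A

V_s = 230 × 26957/62 = 100000 V.
I_s = V_s/R = 100000/(7.77×10^6) = 0.012870 A.
P_out = V_s I_s = 100000 × 0.012870 = 1287.0 W.
P_in = P_out/η = 1287.0/0.922 = 1395.9 W.
I_p = P_in/V_p = 1395.9/230 = 6.07 A.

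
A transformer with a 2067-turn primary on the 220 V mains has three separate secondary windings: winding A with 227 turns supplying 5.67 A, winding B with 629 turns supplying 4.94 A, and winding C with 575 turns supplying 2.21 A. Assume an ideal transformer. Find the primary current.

I_p ≈ 2.74 A

V_A = 220 × 227/2067 = 24.161 V; V_B = 220 × 629/2067 = 66.947 V; V_C = 220 × 575/2067 = 61.200 V.
P_out = V_A I_A + V_B I_B + V_C I_C = 24.161×5.67 + 66.947×4.94 + 61.200×2.21 = 136.99 + 330.72 + 135.25 = 602.96 W.
Ideal ⇒ P_in = P_out, so I_p = P_out/V_p = 602.96/220 = 2.74 A.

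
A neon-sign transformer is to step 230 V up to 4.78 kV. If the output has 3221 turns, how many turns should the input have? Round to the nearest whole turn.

N_in = 155 turns

N_in/N_out = V_in/V_out, so N_in = 3221 × 230/4780 = 155.0 ≈ 155 turns.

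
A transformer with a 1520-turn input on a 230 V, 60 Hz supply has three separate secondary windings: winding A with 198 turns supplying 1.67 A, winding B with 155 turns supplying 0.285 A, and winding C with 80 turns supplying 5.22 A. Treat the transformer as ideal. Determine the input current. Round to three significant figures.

V_A = 230 × 198/1520 = 29.961 V; V_B = 230 × 155/1520 = 23.454 V; V_C = 230 × 80/1520 = 12.105 V.
P_out = V_A I_A + V_B I_B + V_C I_C = 29.961×1.67 + 23.454×0.285 + 12.105×5.22 = 50.034 + 6.6844 + 63.189 = 119.91 W.
Ideal ⇒ P_in = P_out, so I_in = P_out/V_in = 119.91/230 = 0.521 A.

I_in ≈ 0.521 A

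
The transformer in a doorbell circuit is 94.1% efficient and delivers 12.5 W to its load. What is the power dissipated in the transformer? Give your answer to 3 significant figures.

P_loss ≈ 0.784 W

P_in = P_out/η = 12.5/0.941 = 13.2837 W.
P_loss = P_in − P_out = 13.2837 − 12.5 = 0.784 W.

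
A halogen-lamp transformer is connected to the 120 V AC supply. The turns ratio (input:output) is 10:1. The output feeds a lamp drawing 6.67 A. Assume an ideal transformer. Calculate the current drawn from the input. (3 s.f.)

For an ideal transformer I_in N_in = I_out N_out, so I_in = 6.67 × 1/10 = 0.667 A.

I_in ≈ 0.667 A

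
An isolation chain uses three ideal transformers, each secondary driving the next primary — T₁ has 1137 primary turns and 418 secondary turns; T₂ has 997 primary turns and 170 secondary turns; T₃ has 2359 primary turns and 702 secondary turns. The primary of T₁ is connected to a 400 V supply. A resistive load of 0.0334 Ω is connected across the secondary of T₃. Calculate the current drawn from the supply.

I_supply ≈ 4.17 A

Secondary of T₁: V = 400.00 × 418/1137 = 147.05 V.
Secondary of T₂: V = 147.05 × 170/997 = 25.074 V.
Secondary of T₃: V = 25.074 × 702/2359 = 7.4617 V.
I_load = 7.4617/0.0334 = 223.40 A, so P_out = 7.4617 × 223.40 = 1667.0 W.
All ideal ⇒ P_in = P_out, so I_supply = 1667.0/400 = 4.17 A.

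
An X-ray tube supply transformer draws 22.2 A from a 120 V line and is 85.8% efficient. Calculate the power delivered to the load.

P_out ≈ 2290 W

P_in = V_in I_in = 120 × 22.2 = 2664.0 W.
P_out = η P_in = 0.858 × 2664.0 = 2290 W.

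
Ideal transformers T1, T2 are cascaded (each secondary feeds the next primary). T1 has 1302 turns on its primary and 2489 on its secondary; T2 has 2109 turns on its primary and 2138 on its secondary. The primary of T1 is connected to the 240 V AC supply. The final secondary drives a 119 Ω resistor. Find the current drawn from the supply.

Secondary of T1: V = 240.00 × 2489/1302 = 458.80 V.
Secondary of T2: V = 458.80 × 2138/2109 = 465.11 V.
I_load = 465.11/119 = 3.9085 A, so P_out = 465.11 × 3.9085 = 1817.9 W.
All ideal ⇒ P_in = P_out, so I_supply = 1817.9/240 = 7.57 A.

I_supply ≈ 7.57 A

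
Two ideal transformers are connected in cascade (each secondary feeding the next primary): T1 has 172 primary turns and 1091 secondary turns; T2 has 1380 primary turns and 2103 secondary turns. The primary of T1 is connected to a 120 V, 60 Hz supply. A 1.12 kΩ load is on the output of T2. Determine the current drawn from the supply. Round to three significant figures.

After T1: V = 120.00 × 1091/172 = 761.16 V.
After T2: V = 761.16 × 2103/1380 = 1159.9 V.
I_load = 1159.9/1120 = 1.0357 A, so P_out = 1159.9 × 1.0357 = 1201.3 W.
All ideal ⇒ P_in = P_out, so I_supply = 1201.3/120 = 10.0 A.

I_supply ≈ 10.0 A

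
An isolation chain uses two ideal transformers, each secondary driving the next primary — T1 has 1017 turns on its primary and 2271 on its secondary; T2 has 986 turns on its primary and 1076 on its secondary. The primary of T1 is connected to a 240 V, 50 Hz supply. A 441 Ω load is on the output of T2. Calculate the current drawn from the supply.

I_supply ≈ 3.23 A

After T1: V = 240.00 × 2271/1017 = 535.93 V.
After T2: V = 535.93 × 1076/986 = 584.85 V.
I_load = 584.85/441 = 1.3262 A, so P_out = 584.85 × 1.3262 = 775.62 W.
All ideal ⇒ P_in = P_out, so I_supply = 775.62/240 = 3.23 A.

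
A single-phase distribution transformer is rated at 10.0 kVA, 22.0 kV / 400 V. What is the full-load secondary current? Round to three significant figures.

I_s = S/V_s = 10000/400 = 25.0 A.

I_s ≈ 25.0 A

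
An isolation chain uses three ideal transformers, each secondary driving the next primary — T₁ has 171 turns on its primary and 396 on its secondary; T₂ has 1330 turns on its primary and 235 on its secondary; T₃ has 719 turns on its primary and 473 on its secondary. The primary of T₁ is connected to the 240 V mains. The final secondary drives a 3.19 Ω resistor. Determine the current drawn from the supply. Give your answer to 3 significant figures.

I_supply ≈ 5.45 A

Secondary of T₁: V = 240.00 × 396/171 = 555.79 V.
Secondary of T₂: V = 555.79 × 235/1330 = 98.203 V.
Secondary of T₃: V = 98.203 × 473/719 = 64.604 V.
I_load = 64.604/3.19 = 20.252 A, so P_out = 64.604 × 20.252 = 1308.4 W.
All ideal ⇒ P_in = P_out, so I_supply = 1308.4/240 = 5.45 A.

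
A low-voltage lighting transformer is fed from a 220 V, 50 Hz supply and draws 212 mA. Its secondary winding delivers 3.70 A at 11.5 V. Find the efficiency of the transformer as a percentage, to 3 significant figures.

P_in = 220 × 0.212 = 46.6400 W.
P_out = 11.5 × 3.70 = 42.5500 W.
η = P_out/P_in = 42.5500/46.6400 = 0.912.

η ≈ 91.2%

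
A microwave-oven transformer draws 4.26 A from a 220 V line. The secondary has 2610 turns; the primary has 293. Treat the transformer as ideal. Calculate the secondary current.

I_s/I_p = N_p/N_s, so I_s = 4.26 × 293/2610 = 0.478 A.

I_s ≈ 0.478 A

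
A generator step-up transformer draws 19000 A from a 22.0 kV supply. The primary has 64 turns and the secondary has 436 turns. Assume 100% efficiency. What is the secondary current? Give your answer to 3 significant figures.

I_s ≈ 2790 A

I_s/I_p = N_p/N_s, so I_s = 19000 × 64/436 = 2790 A.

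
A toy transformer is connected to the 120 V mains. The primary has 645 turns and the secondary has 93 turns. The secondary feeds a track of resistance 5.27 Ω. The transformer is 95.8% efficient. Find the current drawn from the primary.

V_s = 120 × 93/645 = 17.302 V.
I_s = V_s/R = 17.302/5.27 = 3.2832 A.
P_out = V_s I_s = 17.302 × 3.2832 = 56.807 W.
P_in = P_out/η = 56.807/0.958 = 59.297 W.
I_p = P_in/V_p = 59.297/120 = 0.494 A.

I_p ≈ 0.494 A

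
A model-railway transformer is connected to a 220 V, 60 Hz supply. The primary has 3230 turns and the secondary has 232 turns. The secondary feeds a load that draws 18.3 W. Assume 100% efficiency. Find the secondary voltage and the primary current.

V_s ≈ 15.8 V, I_p ≈ 0.0832 A

V_s = V_p × N_s/N_p = 220 × 232/3230 = 15.802 V.
I_s = P/V_s = 18.3/15.802 = 1.1581 A.
I_p = I_s × N_s/N_p = 1.1581 × 232/3230 = 0.0832 A.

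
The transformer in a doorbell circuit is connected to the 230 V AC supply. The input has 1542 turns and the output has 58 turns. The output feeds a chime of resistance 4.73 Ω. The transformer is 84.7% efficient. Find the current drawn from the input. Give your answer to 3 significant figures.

V_out = 230 × 58/1542 = 8.6511 V.
I_out = V_out/R = 8.6511/4.73 = 1.8290 A.
P_out = V_out I_out = 8.6511 × 1.8290 = 15.823 W.
P_in = P_out/η = 15.823/0.847 = 18.681 W.
I_in = P_in/V_in = 18.681/230 = 0.0812 A.

I_in ≈ 0.0812 A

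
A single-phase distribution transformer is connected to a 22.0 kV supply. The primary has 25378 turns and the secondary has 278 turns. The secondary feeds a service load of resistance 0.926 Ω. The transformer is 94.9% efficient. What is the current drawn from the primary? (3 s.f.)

I_p ≈ 3.00 A

V_s = 22000 × 278/25378 = 241.00 V.
I_s = V_s/R = 241.00/0.926 = 260.26 A.
P_out = V_s I_s = 241.00 × 260.26 = 62720 W.
P_in = P_out/η = 62720/0.949 = 66091 W.
I_p = P_in/V_p = 66091/22000 = 3.00 A.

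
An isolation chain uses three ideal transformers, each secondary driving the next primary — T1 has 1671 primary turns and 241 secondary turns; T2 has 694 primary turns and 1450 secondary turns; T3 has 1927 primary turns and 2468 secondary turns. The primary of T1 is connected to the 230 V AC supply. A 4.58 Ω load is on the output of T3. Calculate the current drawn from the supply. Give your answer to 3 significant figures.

I_supply ≈ 7.48 A

After T1: V = 230.00 × 241/1671 = 33.172 V.
After T2: V = 33.172 × 1450/694 = 69.307 V.
After T3: V = 69.307 × 2468/1927 = 88.765 V.
I_load = 88.765/4.58 = 19.381 A, so P_out = 88.765 × 19.381 = 1720.3 W.
All ideal ⇒ P_in = P_out, so I_supply = 1720.3/230 = 7.48 A.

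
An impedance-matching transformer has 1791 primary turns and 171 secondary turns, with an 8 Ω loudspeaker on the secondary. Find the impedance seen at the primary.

Z_p ≈ 878 Ω

Z_p = (N_p/N_s)² × Z_s = (1791/171)² × 8 = 878 Ω.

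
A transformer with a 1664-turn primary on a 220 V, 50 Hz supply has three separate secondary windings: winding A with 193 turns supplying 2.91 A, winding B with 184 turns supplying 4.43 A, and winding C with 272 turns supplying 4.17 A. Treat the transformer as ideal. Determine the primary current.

I_p ≈ 1.51 A

V_A = 220 × 193/1664 = 25.517 V; V_B = 220 × 184/1664 = 24.327 V; V_C = 220 × 272/1664 = 35.962 V.
P_out = V_A I_A + V_B I_B + V_C I_C = 25.517×2.91 + 24.327×4.43 + 35.962×4.17 = 74.254 + 107.77 + 149.96 = 331.98 W.
Ideal ⇒ P_in = P_out, so I_p = P_out/V_p = 331.98/220 = 1.51 A.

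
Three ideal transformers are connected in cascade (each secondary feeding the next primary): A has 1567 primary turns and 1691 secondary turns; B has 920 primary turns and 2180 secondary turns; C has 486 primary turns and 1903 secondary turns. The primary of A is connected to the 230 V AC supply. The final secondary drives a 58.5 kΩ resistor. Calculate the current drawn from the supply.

Secondary of A: V = 230.00 × 1691/1567 = 248.20 V.
Secondary of B: V = 248.20 × 2180/920 = 588.13 V.
Secondary of C: V = 588.13 × 1903/486 = 2302.9 V.
I_load = 2302.9/58500 = 0.039366 A, so P_out = 2302.9 × 0.039366 = 90.655 W.
All ideal ⇒ P_in = P_out, so I_supply = 90.655/230 = 0.394 A.

I_supply ≈ 0.394 A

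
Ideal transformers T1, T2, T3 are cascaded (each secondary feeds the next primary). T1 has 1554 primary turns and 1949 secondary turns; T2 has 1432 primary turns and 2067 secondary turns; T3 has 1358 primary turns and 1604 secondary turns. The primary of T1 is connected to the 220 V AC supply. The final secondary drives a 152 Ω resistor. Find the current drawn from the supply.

I_supply ≈ 6.62 A

After T1: V = 220.00 × 1949/1554 = 275.92 V.
After T2: V = 275.92 × 2067/1432 = 398.27 V.
After T3: V = 398.27 × 1604/1358 = 470.42 V.
I_load = 470.42/152 = 3.0949 A, so P_out = 470.42 × 3.0949 = 1455.9 W.
All ideal ⇒ P_in = P_out, so I_supply = 1455.9/220 = 6.62 A.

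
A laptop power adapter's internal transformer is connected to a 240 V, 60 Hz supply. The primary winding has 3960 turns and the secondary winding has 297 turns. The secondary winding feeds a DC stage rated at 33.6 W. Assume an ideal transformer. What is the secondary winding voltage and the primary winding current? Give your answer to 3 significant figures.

V_s ≈ 18.0 V, I_p ≈ 0.140 A

V_s = V_p × N_s/N_p = 240 × 297/3960 = 18.000 V.
I_s = P/V_s = 33.6/18.000 = 1.8667 A.
I_p = I_s × N_s/N_p = 1.8667 × 297/3960 = 0.140 A.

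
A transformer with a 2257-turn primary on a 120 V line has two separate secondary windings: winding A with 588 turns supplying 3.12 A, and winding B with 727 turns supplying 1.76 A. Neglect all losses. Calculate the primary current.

V_A = 120 × 588/2257 = 31.263 V; V_B = 120 × 727/2257 = 38.653 V.
P_out = V_A I_A + V_B I_B = 31.263×3.12 + 38.653×1.76 = 97.540 + 68.029 = 165.57 W.
Ideal ⇒ P_in = P_out, so I_p = P_out/V_p = 165.57/120 = 1.38 A.

I_p ≈ 1.38 A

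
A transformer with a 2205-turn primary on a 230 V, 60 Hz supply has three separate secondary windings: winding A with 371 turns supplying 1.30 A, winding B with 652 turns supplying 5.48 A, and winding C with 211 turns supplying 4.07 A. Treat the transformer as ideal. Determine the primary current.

I_p ≈ 2.23 A

V_A = 230 × 371/2205 = 38.698 V; V_B = 230 × 652/2205 = 68.009 V; V_C = 230 × 211/2205 = 22.009 V.
P_out = V_A I_A + V_B I_B + V_C I_C = 38.698×1.30 + 68.009×5.48 + 22.009×4.07 = 50.308 + 372.69 + 89.577 = 512.57 W.
Ideal ⇒ P_in = P_out, so I_p = P_out/V_p = 512.57/230 = 2.23 A.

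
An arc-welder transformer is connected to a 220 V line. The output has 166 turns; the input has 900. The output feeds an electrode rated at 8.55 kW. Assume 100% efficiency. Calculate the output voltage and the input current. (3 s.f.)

V_out ≈ 40.6 V, I_in ≈ 38.9 A

V_out = V_in × N_out/N_in = 220 × 166/900 = 40.578 V.
I_out = P/V_out = 8550/40.578 = 210.71 A.
I_in = I_out × N_out/N_in = 210.71 × 166/900 = 38.9 A.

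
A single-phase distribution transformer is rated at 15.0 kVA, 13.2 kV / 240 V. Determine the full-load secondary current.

I_s ≈ 62.5 A

I_s = S/V_s = 15000/240 = 62.5 A.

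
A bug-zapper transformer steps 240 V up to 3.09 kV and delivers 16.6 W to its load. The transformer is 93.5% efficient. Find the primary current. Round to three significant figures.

P_in = P_out/η = 16.6/0.935 = 17.754 W.
I_p = P_in/V_p = 17.754/240 = 0.0740 A.

I_p ≈ 0.0740 A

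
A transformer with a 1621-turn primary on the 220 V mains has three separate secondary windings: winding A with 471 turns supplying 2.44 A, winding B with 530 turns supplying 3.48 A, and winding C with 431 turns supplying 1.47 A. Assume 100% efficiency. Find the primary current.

V_A = 220 × 471/1621 = 63.924 V; V_B = 220 × 530/1621 = 71.931 V; V_C = 220 × 431/1621 = 58.495 V.
P_out = V_A I_A + V_B I_B + V_C I_C = 63.924×2.44 + 71.931×3.48 + 58.495×1.47 = 155.97 + 250.32 + 85.987 = 492.28 W.
Ideal ⇒ P_in = P_out, so I_p = P_out/V_p = 492.28/220 = 2.24 A.

I_p ≈ 2.24 A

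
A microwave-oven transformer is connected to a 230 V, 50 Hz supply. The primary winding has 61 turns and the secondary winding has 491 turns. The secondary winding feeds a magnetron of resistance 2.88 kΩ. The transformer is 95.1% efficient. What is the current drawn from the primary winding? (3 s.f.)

V_s = 230 × 491/61 = 1851.3 V.
I_s = V_s/R = 1851.3/2880 = 0.64282 A.
P_out = V_s I_s = 1851.3 × 0.64282 = 1190.1 W.
P_in = P_out/η = 1190.1/0.951 = 1251.4 W.
I_p = P_in/V_p = 1251.4/230 = 5.44 A.

I_p ≈ 5.44 A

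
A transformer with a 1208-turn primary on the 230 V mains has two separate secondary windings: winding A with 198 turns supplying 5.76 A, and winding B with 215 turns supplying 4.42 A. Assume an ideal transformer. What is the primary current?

V_A = 230 × 198/1208 = 37.699 V; V_B = 230 × 215/1208 = 40.935 V.
P_out = V_A I_A + V_B I_B = 37.699×5.76 + 40.935×4.42 = 217.14 + 180.93 = 398.08 W.
Ideal ⇒ P_in = P_out, so I_p = P_out/V_p = 398.08/230 = 1.73 A.

I_p ≈ 1.73 A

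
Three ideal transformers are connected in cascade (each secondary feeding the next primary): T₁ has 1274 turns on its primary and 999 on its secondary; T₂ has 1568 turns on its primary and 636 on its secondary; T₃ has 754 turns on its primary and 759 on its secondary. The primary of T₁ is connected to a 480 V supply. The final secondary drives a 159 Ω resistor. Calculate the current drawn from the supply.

I_supply ≈ 0.309 A

Secondary of T₁: V = 480.00 × 999/1274 = 376.39 V.
Secondary of T₂: V = 376.39 × 636/1568 = 152.67 V.
Secondary of T₃: V = 152.67 × 759/754 = 153.68 V.
I_load = 153.68/159 = 0.96654 A, so P_out = 153.68 × 0.96654 = 148.54 W.
All ideal ⇒ P_in = P_out, so I_supply = 148.54/480 = 0.309 A.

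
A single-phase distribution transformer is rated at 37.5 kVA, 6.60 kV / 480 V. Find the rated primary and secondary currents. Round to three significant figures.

I_p ≈ 5.68 A, I_s ≈ 78.1 A

I_p = S/V_p = 37500/6600 = 5.68 A.
I_s = S/V_s = 37500/480 = 78.1 A.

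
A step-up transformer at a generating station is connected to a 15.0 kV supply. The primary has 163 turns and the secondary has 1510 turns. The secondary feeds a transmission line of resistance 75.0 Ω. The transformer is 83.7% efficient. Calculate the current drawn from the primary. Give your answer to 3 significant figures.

I_p ≈ 20500 A

V_s = 15000 × 1510/163 = 138960 V.
I_s = V_s/R = 138960/75.0 = 1852.8 A.
P_out = V_s I_s = 138960 × 1852.8 = 2.5745×10^8 W.
P_in = P_out/η = 2.5745×10^8/0.837 = 3.0759×10^8 W.
I_p = P_in/V_p = 3.0759×10^8/15000 = 20500 A.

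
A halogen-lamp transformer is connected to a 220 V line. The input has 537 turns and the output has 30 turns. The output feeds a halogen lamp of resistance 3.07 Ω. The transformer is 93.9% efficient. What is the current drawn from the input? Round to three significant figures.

I_in ≈ 0.238 A

V_out = 220 × 30/537 = 12.291 V.
I_out = V_out/R = 12.291/3.07 = 4.0034 A.
P_out = V_out I_out = 12.291 × 4.0034 = 49.204 W.
P_in = P_out/η = 49.204/0.939 = 52.400 W.
I_in = P_in/V_in = 52.400/220 = 0.238 A.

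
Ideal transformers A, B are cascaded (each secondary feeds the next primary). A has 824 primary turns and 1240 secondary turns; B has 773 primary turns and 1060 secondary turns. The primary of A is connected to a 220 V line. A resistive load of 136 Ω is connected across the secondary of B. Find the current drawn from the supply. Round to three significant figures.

I_supply ≈ 6.89 A

Secondary of A: V = 220.00 × 1240/824 = 331.07 V.
Secondary of B: V = 331.07 × 1060/773 = 453.99 V.
I_load = 453.99/136 = 3.3381 A, so P_out = 453.99 × 3.3381 = 1515.5 W.
All ideal ⇒ P_in = P_out, so I_supply = 1515.5/220 = 6.89 A.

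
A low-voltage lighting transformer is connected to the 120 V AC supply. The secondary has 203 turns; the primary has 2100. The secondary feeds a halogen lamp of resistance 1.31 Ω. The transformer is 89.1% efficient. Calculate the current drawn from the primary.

V_s = 120 × 203/2100 = 11.600 V.
I_s = V_s/R = 11.600/1.31 = 8.8550 A.
P_out = V_s I_s = 11.600 × 8.8550 = 102.72 W.
P_in = P_out/η = 102.72/0.891 = 115.28 W.
I_p = P_in/V_p = 115.28/120 = 0.961 A.

I_p ≈ 0.961 A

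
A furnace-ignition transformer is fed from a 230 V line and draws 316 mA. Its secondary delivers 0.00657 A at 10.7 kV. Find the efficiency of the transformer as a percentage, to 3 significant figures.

η ≈ 96.7%

P_in = 230 × 0.316 = 72.6800 W.
P_out = 10700 × 0.00657 = 70.2990 W.
η = P_out/P_in = 70.2990/72.6800 = 0.967.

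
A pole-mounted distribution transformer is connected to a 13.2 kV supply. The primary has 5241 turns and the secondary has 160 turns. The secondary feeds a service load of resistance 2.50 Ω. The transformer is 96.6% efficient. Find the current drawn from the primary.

V_s = 13200 × 160/5241 = 402.98 V.
I_s = V_s/R = 402.98/2.50 = 161.19 A.
P_out = V_s I_s = 402.98 × 161.19 = 64956 W.
P_in = P_out/η = 64956/0.966 = 67242 W.
I_p = P_in/V_p = 67242/13200 = 5.09 A.

I_p ≈ 5.09 A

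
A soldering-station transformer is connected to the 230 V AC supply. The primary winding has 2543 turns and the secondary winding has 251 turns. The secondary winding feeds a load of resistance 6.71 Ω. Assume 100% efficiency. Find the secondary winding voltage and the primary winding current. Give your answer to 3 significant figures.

V_s ≈ 22.7 V, I_p ≈ 0.334 A

V_s = V_p × N_s/N_p = 230 × 251/2543 = 22.702 V.
I_s = V_s/R = 22.702/6.71 = 3.3832 A.
I_p = I_s × N_s/N_p = 3.3832 × 251/2543 = 0.334 A.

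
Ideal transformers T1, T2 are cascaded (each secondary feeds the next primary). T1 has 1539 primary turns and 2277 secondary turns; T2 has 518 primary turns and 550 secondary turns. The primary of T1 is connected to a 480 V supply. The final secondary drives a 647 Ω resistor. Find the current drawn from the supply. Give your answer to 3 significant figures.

I_supply ≈ 1.83 A

After T1: V = 480.00 × 2277/1539 = 710.18 V.
After T2: V = 710.18 × 550/518 = 754.05 V.
I_load = 754.05/647 = 1.1655 A, so P_out = 754.05 × 1.1655 = 878.81 W.
All ideal ⇒ P_in = P_out, so I_supply = 878.81/480 = 1.83 A.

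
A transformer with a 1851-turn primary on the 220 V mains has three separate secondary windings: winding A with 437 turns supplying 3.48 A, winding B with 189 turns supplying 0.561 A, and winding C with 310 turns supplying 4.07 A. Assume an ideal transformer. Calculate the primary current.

I_p ≈ 1.56 A

V_A = 220 × 437/1851 = 51.939 V; V_B = 220 × 189/1851 = 22.464 V; V_C = 220 × 310/1851 = 36.845 V.
P_out = V_A I_A + V_B I_B + V_C I_C = 51.939×3.48 + 22.464×0.561 + 36.845×4.07 = 180.75 + 12.602 + 149.96 = 343.31 W.
Ideal ⇒ P_in = P_out, so I_p = P_out/V_p = 343.31/220 = 1.56 A.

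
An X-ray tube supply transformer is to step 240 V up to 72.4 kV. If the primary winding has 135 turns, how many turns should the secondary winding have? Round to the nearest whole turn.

N_s/N_p = V_s/V_p, so N_s = 135 × 72400/240 = 40725.0 ≈ 40725 turns.

N_s = 40725 turns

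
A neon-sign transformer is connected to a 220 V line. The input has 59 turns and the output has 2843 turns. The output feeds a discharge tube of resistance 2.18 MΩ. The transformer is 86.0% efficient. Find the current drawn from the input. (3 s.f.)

V_out = 220 × 2843/59 = 10601 V.
I_out = V_out/R = 10601/(2.18×10^6) = 0.0048629 A.
P_out = V_out I_out = 10601 × 0.0048629 = 51.551 W.
P_in = P_out/η = 51.551/0.860 = 59.943 W.
I_in = P_in/V_in = 59.943/220 = 0.272 A.

I_in ≈ 0.272 A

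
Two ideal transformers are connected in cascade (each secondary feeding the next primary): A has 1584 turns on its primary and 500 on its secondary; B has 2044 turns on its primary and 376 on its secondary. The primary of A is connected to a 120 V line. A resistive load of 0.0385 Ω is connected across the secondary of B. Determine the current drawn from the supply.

I_supply ≈ 10.5 A

Secondary of A: V = 120.00 × 500/1584 = 37.879 V.
Secondary of B: V = 37.879 × 376/2044 = 6.9679 V.
I_load = 6.9679/0.0385 = 180.98 A, so P_out = 6.9679 × 180.98 = 1261.1 W.
All ideal ⇒ P_in = P_out, so I_supply = 1261.1/120 = 10.5 A.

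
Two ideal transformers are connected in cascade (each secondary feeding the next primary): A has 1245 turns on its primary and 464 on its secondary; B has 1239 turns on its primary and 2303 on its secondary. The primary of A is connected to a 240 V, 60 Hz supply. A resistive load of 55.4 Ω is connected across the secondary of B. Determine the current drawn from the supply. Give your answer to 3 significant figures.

Secondary of A: V = 240.00 × 464/1245 = 89.446 V.
Secondary of B: V = 89.446 × 2303/1239 = 166.26 V.
I_load = 166.26/55.4 = 3.0010 A, so P_out = 166.26 × 3.0010 = 498.95 W.
All ideal ⇒ P_in = P_out, so I_supply = 498.95/240 = 2.08 A.

I_supply ≈ 2.08 A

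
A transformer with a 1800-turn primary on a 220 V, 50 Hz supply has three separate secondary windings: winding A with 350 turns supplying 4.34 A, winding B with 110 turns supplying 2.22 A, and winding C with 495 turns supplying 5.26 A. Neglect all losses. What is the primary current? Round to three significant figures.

I_p ≈ 2.43 A

V_A = 220 × 350/1800 = 42.778 V; V_B = 220 × 110/1800 = 13.444 V; V_C = 220 × 495/1800 = 60.500 V.
P_out = V_A I_A + V_B I_B + V_C I_C = 42.778×4.34 + 13.444×2.22 + 60.500×5.26 = 185.66 + 29.847 + 318.23 = 533.73 W.
Ideal ⇒ P_in = P_out, so I_p = P_out/V_p = 533.73/220 = 2.43 A.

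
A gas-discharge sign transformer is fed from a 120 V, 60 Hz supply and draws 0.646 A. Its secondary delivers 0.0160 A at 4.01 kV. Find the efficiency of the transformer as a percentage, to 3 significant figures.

η ≈ 82.8%

P_in = 120 × 0.646 = 77.5200 W.
P_out = 4010 × 0.0160 = 64.1600 W.
η = P_out/P_in = 64.1600/77.5200 = 0.828.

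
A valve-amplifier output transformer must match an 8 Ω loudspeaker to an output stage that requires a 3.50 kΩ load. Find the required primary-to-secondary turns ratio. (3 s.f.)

N_p/N_s ≈ 20.9

Z_p/Z_s = (N_p/N_s)², so N_p/N_s = √(3500/8) = √438 = 20.9.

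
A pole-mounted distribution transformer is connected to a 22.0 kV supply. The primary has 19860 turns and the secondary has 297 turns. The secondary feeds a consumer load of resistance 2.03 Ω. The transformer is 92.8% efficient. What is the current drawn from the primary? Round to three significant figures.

V_s = 22000 × 297/19860 = 329.00 V.
I_s = V_s/R = 329.00/2.03 = 162.07 A.
P_out = V_s I_s = 329.00 × 162.07 = 53322 W.
P_in = P_out/η = 53322/0.928 = 57459 W.
I_p = P_in/V_p = 57459/22000 = 2.61 A.

I_p ≈ 2.61 A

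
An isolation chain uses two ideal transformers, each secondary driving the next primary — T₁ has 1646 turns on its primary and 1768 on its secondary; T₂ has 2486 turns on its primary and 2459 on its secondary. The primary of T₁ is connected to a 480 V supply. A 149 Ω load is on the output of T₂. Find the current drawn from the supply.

After T₁: V = 480.00 × 1768/1646 = 515.58 V.
After T₂: V = 515.58 × 2459/2486 = 509.98 V.
I_load = 509.98/149 = 3.4227 A, so P_out = 509.98 × 3.4227 = 1745.5 W.
All ideal ⇒ P_in = P_out, so I_supply = 1745.5/480 = 3.64 A.

I_supply ≈ 3.64 A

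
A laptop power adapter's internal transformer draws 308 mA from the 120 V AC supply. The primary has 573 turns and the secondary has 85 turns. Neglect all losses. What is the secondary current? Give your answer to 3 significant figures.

I_s/I_p = N_p/N_s, so I_s = 0.308 × 573/85 = 2.08 A.

I_s ≈ 2.08 A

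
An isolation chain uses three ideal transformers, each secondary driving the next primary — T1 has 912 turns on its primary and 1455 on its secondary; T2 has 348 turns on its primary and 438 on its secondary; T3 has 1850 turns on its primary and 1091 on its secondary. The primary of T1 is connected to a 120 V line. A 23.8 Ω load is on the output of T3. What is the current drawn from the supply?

I_supply ≈ 7.07 A

Secondary of T1: V = 120.00 × 1455/912 = 191.45 V.
Secondary of T2: V = 191.45 × 438/348 = 240.96 V.
Secondary of T3: V = 240.96 × 1091/1850 = 142.10 V.
I_load = 142.10/23.8 = 5.9706 A, so P_out = 142.10 × 5.9706 = 848.43 W.
All ideal ⇒ P_in = P_out, so I_supply = 848.43/120 = 7.07 A.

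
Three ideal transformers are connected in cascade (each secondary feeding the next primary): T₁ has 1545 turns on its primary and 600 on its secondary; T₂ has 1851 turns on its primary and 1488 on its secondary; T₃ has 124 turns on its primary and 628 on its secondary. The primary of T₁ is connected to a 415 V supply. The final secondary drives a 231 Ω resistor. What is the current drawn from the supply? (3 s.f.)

After T₁: V = 415.00 × 600/1545 = 161.17 V.
After T₂: V = 161.17 × 1488/1851 = 129.56 V.
After T₃: V = 129.56 × 628/124 = 656.15 V.
I_load = 656.15/231 = 2.8405 A, so P_out = 656.15 × 2.8405 = 1863.8 W.
All ideal ⇒ P_in = P_out, so I_supply = 1863.8/415 = 4.49 A.

I_supply ≈ 4.49 A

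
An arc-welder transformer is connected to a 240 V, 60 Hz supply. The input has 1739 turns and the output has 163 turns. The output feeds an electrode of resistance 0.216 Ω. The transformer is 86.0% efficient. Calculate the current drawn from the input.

V_out = 240 × 163/1739 = 22.496 V.
I_out = V_out/R = 22.496/0.216 = 104.15 A.
P_out = V_out I_out = 22.496 × 104.15 = 2342.9 W.
P_in = P_out/η = 2342.9/0.860 = 2724.2 W.
I_in = P_in/V_in = 2724.2/240 = 11.4 A.

I_in ≈ 11.4 A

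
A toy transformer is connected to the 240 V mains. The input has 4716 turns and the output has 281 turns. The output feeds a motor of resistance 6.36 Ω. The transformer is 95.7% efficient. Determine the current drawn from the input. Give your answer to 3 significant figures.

V_out = 240 × 281/4716 = 14.300 V.
I_out = V_out/R = 14.300/6.36 = 2.2485 A.
P_out = V_out I_out = 14.300 × 2.2485 = 32.154 W.
P_in = P_out/η = 32.154/0.957 = 33.598 W.
I_in = P_in/V_in = 33.598/240 = 0.140 A.

I_in ≈ 0.140 A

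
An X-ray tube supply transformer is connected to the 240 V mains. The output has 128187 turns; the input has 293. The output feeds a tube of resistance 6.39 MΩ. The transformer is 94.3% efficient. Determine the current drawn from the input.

V_out = 240 × 128187/293 = 105000 V.
I_out = V_out/R = 105000/(6.39×10^6) = 0.016432 A.
P_out = V_out I_out = 105000 × 0.016432 = 1725.3 W.
P_in = P_out/η = 1725.3/0.943 = 1829.6 W.
I_in = P_in/V_in = 1829.6/240 = 7.62 A.

I_in ≈ 7.62 A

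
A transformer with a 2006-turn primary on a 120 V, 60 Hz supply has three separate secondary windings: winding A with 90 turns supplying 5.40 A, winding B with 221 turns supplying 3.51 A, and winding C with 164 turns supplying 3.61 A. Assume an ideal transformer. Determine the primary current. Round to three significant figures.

I_p ≈ 0.924 A

V_A = 120 × 90/2006 = 5.3838 V; V_B = 120 × 221/2006 = 13.220 V; V_C = 120 × 164/2006 = 9.8106 V.
P_out = V_A I_A + V_B I_B + V_C I_C = 5.3838×5.40 + 13.220×3.51 + 9.8106×3.61 = 29.073 + 46.403 + 35.416 = 110.89 W.
Ideal ⇒ P_in = P_out, so I_p = P_out/V_p = 110.89/120 = 0.924 A.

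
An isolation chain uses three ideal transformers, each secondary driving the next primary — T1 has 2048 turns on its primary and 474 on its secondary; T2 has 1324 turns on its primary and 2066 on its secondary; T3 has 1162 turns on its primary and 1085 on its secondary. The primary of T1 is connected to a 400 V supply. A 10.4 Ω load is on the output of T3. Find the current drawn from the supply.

I_supply ≈ 4.37 A

After T1: V = 400.00 × 474/2048 = 92.578 V.
After T2: V = 92.578 × 2066/1324 = 144.46 V.
After T3: V = 144.46 × 1085/1162 = 134.89 V.
I_load = 134.89/10.4 = 12.970 A, so P_out = 134.89 × 12.970 = 1749.5 W.
All ideal ⇒ P_in = P_out, so I_supply = 1749.5/400 = 4.37 A.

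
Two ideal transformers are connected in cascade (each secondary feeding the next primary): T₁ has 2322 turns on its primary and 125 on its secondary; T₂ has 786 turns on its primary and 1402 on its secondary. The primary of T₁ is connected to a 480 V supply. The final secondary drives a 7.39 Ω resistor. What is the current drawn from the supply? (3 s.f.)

Secondary of T₁: V = 480.00 × 125/2322 = 25.840 V.
Secondary of T₂: V = 25.840 × 1402/786 = 46.091 V.
I_load = 46.091/7.39 = 6.2369 A, so P_out = 46.091 × 6.2369 = 287.46 W.
All ideal ⇒ P_in = P_out, so I_supply = 287.46/480 = 0.599 A.

I_supply ≈ 0.599 A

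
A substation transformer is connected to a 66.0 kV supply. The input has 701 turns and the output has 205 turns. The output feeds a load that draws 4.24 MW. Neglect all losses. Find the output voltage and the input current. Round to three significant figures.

V_out ≈ 19300 V, I_in ≈ 64.2 A

V_out = V_in × N_out/N_in = 66000 × 205/701 = 19301 V.
I_out = P/V_out = 4.24×10^6/19301 = 219.68 A.
I_in = I_out × N_out/N_in = 219.68 × 205/701 = 64.2 A.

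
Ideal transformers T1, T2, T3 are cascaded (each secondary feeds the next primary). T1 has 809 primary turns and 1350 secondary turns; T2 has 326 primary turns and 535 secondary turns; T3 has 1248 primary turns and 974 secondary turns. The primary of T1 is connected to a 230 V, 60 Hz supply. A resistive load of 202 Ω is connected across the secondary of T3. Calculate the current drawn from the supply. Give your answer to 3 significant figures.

After T1: V = 230.00 × 1350/809 = 383.81 V.
After T2: V = 383.81 × 535/326 = 629.87 V.
After T3: V = 629.87 × 974/1248 = 491.58 V.
I_load = 491.58/202 = 2.4336 A, so P_out = 491.58 × 2.4336 = 1196.3 W.
All ideal ⇒ P_in = P_out, so I_supply = 1196.3/230 = 5.20 A.

I_supply ≈ 5.20 A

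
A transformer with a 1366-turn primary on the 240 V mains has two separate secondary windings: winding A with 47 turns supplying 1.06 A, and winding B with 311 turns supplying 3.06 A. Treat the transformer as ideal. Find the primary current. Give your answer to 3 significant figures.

I_p ≈ 0.733 A

V_A = 240 × 47/1366 = 8.2577 V; V_B = 240 × 311/1366 = 54.641 V.
P_out = V_A I_A + V_B I_B = 8.2577×1.06 + 54.641×3.06 = 8.7531 + 167.20 = 175.96 W.
Ideal ⇒ P_in = P_out, so I_p = P_out/V_p = 175.96/240 = 0.733 A.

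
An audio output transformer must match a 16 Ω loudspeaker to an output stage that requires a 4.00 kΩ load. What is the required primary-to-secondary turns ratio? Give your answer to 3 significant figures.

N_p/N_s ≈ 15.8

Z_p/Z_s = (N_p/N_s)², so N_p/N_s = √(4000/16) = √250 = 15.8.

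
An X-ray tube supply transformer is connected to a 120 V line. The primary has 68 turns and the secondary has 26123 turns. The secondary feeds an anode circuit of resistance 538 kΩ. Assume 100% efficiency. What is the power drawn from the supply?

P ≈ 3950 W

V_s = V_p × N_s/N_p = 120 × 26123/68 = 46099 V.
I_s = V_s/R = 46099/538000 = 0.085687 A.
I_p = I_s × N_s/N_p = 0.085687 × 26123/68 = 32.918 A.
P = V_p I_p = 120 × 32.918 = 3950 W.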